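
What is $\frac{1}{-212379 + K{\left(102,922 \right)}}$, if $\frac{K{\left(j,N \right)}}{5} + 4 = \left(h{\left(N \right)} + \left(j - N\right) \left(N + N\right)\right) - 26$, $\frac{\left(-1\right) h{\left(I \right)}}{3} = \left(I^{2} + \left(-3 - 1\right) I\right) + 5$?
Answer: $- \frac{1}{20468944} \approx -4.8854 \cdot 10^{-8}$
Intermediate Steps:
$h{\left(I \right)} = -15 - 3 I^{2} + 12 I$ ($h{\left(I \right)} = - 3 \left(\left(I^{2} + \left(-3 - 1\right) I\right) + 5\right) = - 3 \left(\left(I^{2} - 4 I\right) + 5\right) = - 3 \left(5 + I^{2} - 4 I\right) = -15 - 3 I^{2} + 12 I$)
$K{\left(j,N \right)} = -225 - 15 N^{2} + 60 N + 10 N \left(j - N\right)$ ($K{\left(j,N \right)} = -20 + 5 \left(\left(\left(-15 - 3 N^{2} + 12 N\right) + \left(j - N\right) \left(N + N\right)\right) - 26\right) = -20 + 5 \left(\left(\left(-15 - 3 N^{2} + 12 N\right) + \left(j - N\right) 2 N\right) - 26\right) = -20 + 5 \left(\left(\left(-15 - 3 N^{2} + 12 N\right) + 2 N \left(j - N\right)\right) - 26\right) = -20 + 5 \left(\left(-15 - 3 N^{2} + 12 N + 2 N \left(j - N\right)\right) - 26\right) = -20 + 5 \left(-41 - 3 N^{2} + 12 N + 2 N \left(j - N\right)\right) = -20 - \left(205 - 60 N + 15 N^{2} - 10 N \left(j - N\right)\right) = -225 - 15 N^{2} + 60 N + 10 N \left(j - N\right)$)
$\frac{1}{-212379 + K{\left(102,922 \right)}} = \frac{1}{-212379 + \left(-225 - 25 \cdot 922^{2} + 60 \cdot 922 + 10 \cdot 922 \cdot 102\right)} = \frac{1}{-212379 + \left(-225 - 21252100 + 55320 + 940440\right)} = \frac{1}{-212379 - 20256565} = \frac{1}{-20468944} = - \frac{1}{20468944}$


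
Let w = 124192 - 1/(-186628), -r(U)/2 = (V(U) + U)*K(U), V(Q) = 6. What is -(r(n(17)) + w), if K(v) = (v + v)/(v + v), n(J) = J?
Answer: -23169119689/186628 ≈ -1.2415e+5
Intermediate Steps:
K(v) = 1 (K(v) = (2*v)/((2*v)) = (2*v)*(1/(2*v)) = 1)
r(U) = -12 - 2*U (r(U) = -2*(6 + U) = -12 - 2*U)
w = 23177704577/186628 (w = 124192 - 1*(-1/186628) = 124192 + 1/186628 = 23177704577/186628 ≈ 1.2419e+5)
-(r(n(17)) + w) = -((-12 - 2*17) + 23177704577/186628) = -((-12 - 34) + 23177704577/186628) = -(-46 + 23177704577/186628) = -1*23169119689/186628 = -23169119689/186628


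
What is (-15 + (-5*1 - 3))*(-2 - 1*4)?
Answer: 138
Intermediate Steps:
(-15 + (-5*1 - 3))*(-2 - 1*4) = (-15 + (-5 - 3))*(-2 - 4) = (-15 - 8)*(-6) = -23*(-6) = 138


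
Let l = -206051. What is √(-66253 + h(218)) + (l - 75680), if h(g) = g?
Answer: -281731 + I*√66035 ≈ -2.8173e+5 + 256.97*I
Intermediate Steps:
√(-66253 + h(218)) + (l - 75680) = √(-66253 + 218) + (-206051 - 75680) = √(-66035) - 281731 = I*√66035 - 281731 = -281731 + I*√66035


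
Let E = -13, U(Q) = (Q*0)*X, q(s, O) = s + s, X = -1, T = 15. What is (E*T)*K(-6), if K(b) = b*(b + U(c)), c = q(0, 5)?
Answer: -7020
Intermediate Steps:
q(s, O) = 2*s
c = 0 (c = 2*0 = 0)
U(Q) = 0 (U(Q) = (Q*0)*(-1) = 0*(-1) = 0)
K(b) = b**2 (K(b) = b*(b + 0) = b*b = b**2)
(E*T)*K(-6) = -13*15*(-6)**2 = -195*36 = -7020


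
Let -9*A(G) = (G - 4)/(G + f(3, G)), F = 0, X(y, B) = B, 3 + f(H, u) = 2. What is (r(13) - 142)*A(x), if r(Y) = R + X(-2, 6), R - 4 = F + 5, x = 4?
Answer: 0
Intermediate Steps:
f(H, u) = -1 (f(H, u) = -3 + 2 = -1)
R = 9 (R = 4 + (0 + 5) = 4 + 5 = 9)
A(G) = -(-4 + G)/(9*(-1 + G)) (A(G) = -(G - 4)/(9*(G - 1)) = -(-4 + G)/(9*(-1 + G)))
r(Y) = 15 (r(Y) = 9 + 6 = 15)
(r(13) - 142)*A(x) = (15 - 142)*((4 - 1*4)/(9*(-1 + 4))) = -127*(4 - 4)/(9*3) = -127*0/(9*3) = -127*0 = 0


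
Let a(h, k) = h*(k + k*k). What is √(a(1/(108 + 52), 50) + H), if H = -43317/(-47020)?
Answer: √37272671715/47020 ≈ 4.1059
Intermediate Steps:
H = 43317/47020 (H = -43317*(-1/47020) = 43317/47020 ≈ 0.92125)
a(h, k) = h*(k + k²)
√(a(1/(108 + 52), 50) + H) = √(50*(1 + 50)/(108 + 52) + 43317/47020) = √(50*51/160 + 43317/47020) = √((1/160)*50*51 + 43317/47020) = √(255/16 + 43317/47020) = √(3170793/188080) = √37272671715/47020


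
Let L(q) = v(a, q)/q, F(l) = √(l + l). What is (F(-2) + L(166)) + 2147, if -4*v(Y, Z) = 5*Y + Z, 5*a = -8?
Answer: 712725/332 + 2*I ≈ 2146.8 + 2.0*I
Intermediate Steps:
a = -8/5 (a = (⅕)*(-8) = -8/5 ≈ -1.6000)
v(Y, Z) = -5*Y/4 - Z/4 (v(Y, Z) = -(5*Y + Z)/4 = -(Z + 5*Y)/4 = -5*Y/4 - Z/4)
F(l) = √2*√l (F(l) = √(2*l) = √2*√l)
L(q) = (2 - q/4)/q (L(q) = (-5/4*(-8/5) - q/4)/q = (2 - q/4)/q)
(F(-2) + L(166)) + 2147 = (√2*√(-2) + (¼)*(8 - 1*166)/166) + 2147 = (√2*(I*√2) + (¼)*(1/166)*(8 - 166)) + 2147 = (2*I + (¼)*(1/166)*(-158)) + 2147 = (2*I - 79/332) + 2147 = (-79/332 + 2*I) + 2147 = 712725/332 + 2*I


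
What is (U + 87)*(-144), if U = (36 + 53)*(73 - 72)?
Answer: -25344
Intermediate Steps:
U = 89 (U = 89*1 = 89)
(U + 87)*(-144) = (89 + 87)*(-144) = 176*(-144) = -25344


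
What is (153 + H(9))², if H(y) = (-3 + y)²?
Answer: 35721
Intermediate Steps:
(153 + H(9))² = (153 + (-3 + 9)²)² = (153 + 6²)² = (153 + 36)² = 189² = 35721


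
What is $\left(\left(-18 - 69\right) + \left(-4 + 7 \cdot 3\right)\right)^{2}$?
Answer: $4900$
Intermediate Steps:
$\left(\left(-18 - 69\right) + \left(-4 + 7 \cdot 3\right)\right)^{2} = \left(\left(-18 - 69\right) + \left(-4 + 21\right)\right)^{2} = \left(-87 + 17\right)^{2} = \left(-70\right)^{2} = 4900$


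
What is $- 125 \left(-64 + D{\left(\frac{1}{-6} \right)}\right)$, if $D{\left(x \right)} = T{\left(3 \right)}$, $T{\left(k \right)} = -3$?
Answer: $8375$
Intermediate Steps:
$D{\left(x \right)} = -3$
$- 125 \left(-64 + D{\left(\frac{1}{-6} \right)}\right) = - 125 \left(-64 - 3\right) = \left(-125\right) \left(-67\right) = 8375$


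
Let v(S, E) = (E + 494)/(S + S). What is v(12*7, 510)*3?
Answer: 251/14 ≈ 17.929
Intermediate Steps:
v(S, E) = (494 + E)/(2*S) (v(S, E) = (494 + E)/((2*S)) = (494 + E)*(1/(2*S)) = (494 + E)/(2*S))
v(12*7, 510)*3 = ((494 + 510)/(2*((12*7))))*3 = ((1/2)*1004/84)*3 = ((1/2)*(1/84)*1004)*3 = (251/42)*3 = 251/14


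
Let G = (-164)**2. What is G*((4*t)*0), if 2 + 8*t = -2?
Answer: 0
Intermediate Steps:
t = -1/2 (t = -1/4 + (1/8)*(-2) = -1/4 - 1/4 = -1/2 ≈ -0.50000)
G = 26896
G*((4*t)*0) = 26896*((4*(-1/2))*0) = 26896*(-2*0) = 26896*0 = 0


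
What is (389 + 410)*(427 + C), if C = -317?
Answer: 87890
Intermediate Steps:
(389 + 410)*(427 + C) = (389 + 410)*(427 - 317) = 799*110 = 87890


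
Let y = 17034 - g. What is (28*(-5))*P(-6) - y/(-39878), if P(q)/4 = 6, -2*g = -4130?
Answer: -133975111/39878 ≈ -3359.6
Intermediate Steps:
g = 2065 (g = -½*(-4130) = 2065)
y = 14969 (y = 17034 - 1*2065 = 17034 - 2065 = 14969)
P(q) = 24 (P(q) = 4*6 = 24)
(28*(-5))*P(-6) - y/(-39878) = (28*(-5))*24 - 14969/(-39878) = -140*24 - 14969*(-1)/39878 = -3360 - 1*(-14969/39878) = -3360 + 14969/39878 = -133975111/39878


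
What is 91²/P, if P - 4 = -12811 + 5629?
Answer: -8281/7178 ≈ -1.1537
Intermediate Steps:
P = -7178 (P = 4 + (-12811 + 5629) = 4 - 7182 = -7178)
91²/P = 91²/(-7178) = 8281*(-1/7178) = -8281/7178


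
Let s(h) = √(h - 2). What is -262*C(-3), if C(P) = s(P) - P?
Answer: -786 - 262*I*√5 ≈ -786.0 - 585.85*I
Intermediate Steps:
s(h) = √(-2 + h)
C(P) = √(-2 + P) - P
-262*C(-3) = -262*(√(-2 - 3) - 1*(-3)) = -262*(√(-5) + 3) = -262*(I*√5 + 3) = -262*(3 + I*√5) = -786 - 262*I*√5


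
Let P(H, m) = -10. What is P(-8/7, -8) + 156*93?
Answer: 14498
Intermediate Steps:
P(-8/7, -8) + 156*93 = -10 + 156*93 = -10 + 14508 = 14498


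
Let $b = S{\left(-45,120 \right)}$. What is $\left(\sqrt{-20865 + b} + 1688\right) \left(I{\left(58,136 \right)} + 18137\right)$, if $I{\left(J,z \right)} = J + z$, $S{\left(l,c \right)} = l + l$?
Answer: $30942728 + 18331 i \sqrt{20955} \approx 3.0943 \cdot 10^{7} + 2.6536 \cdot 10^{6} i$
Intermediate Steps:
$S{\left(l,c \right)} = 2 l$
$b = -90$ ($b = 2 \left(-45\right) = -90$)
$\left(\sqrt{-20865 + b} + 1688\right) \left(I{\left(58,136 \right)} + 18137\right) = \left(\sqrt{-20865 - 90} + 1688\right) \left(\left(58 + 136\right) + 18137\right) = \left(\sqrt{-20955} + 1688\right) \left(194 + 18137\right) = \left(i \sqrt{20955} + 1688\right) 18331 = \left(1688 + i \sqrt{20955}\right) 18331 = 30942728 + 18331 i \sqrt{20955}$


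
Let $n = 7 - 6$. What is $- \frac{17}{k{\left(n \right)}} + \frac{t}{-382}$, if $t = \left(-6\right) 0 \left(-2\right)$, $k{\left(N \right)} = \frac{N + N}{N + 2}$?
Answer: $- \frac{51}{2} \approx -25.5$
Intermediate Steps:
$n = 1$ ($n = 7 - 6 = 1$)
$k{\left(N \right)} = \frac{2 N}{2 + N}$
$t = 0$ ($t = 0 \left(-2\right) = 0$)
$- \frac{17}{k{\left(n \right)}} + \frac{t}{-382} = - \frac{17}{2 \cdot 1 \frac{1}{2 + 1}} + \frac{0}{-382} = - \frac{17}{2 \cdot 1 \cdot \frac{1}{3}} + 0 \left(- \frac{1}{382}\right) = - \frac{17}{2 \cdot 1 \cdot \frac{1}{3}} + 0 = - \frac{17}{\frac{2}{3}} + 0 = \left(-17\right) \frac{3}{2} + 0 = - \frac{51}{2} + 0 = - \frac{51}{2}$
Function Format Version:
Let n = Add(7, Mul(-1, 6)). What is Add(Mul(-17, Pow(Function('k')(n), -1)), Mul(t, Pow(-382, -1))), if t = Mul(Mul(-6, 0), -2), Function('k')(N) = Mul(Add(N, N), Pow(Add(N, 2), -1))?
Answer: Rational(-51, 2) ≈ -25.500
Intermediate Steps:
n = 1 (n = Add(7, -6) = 1)
Function('k')(N) = Mul(2, N, Pow(Add(2, N), -1)) (Function('k')(N) = Mul(Mul(2, N), Pow(Add(2, N), -1)) = Mul(2, N, Pow(Add(2, N), -1)))
t = 0 (t = Mul(0, -2) = 0)
Add(Mul(-17, Pow(Function('k')(n), -1)), Mul(t, Pow(-382, -1))) = Add(Mul(-17, Pow(Mul(2, 1, Pow(Add(2, 1), -1)), -1)), Mul(0, Pow(-382, -1))) = Add(Mul(-17, Pow(Mul(2, 1, Pow(3, -1)), -1)), Mul(0, Rational(-1, 382))) = Add(Mul(-17, Pow(Mul(2, 1, Rational(1, 3)), -1)), 0) = Add(Mul(-17, Pow(Rational(2, 3), -1)), 0) = Add(Mul(-17, Rational(3, 2)), 0) = Add(Rational(-51, 2), 0) = Rational(-51, 2)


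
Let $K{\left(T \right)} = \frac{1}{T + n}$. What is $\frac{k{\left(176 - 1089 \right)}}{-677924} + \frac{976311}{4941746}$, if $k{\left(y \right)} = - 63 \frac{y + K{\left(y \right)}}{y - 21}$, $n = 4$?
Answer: $\frac{15616262347451843}{79007748765621884} \approx 0.19765$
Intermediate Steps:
$K{\left(T \right)} = \frac{1}{4 + T}$ ($K{\left(T \right)} = \frac{1}{T + 4} = \frac{1}{4 + T}$)
$k{\left(y \right)} = - \frac{63 \left(y + \frac{1}{4 + y}\right)}{-21 + y}$ ($k{\left(y \right)} = - 63 \frac{y + \frac{1}{4 + y}}{y - 21} = - 63 \frac{y + \frac{1}{4 + y}}{-21 + y} = - \frac{63 \left(y + \frac{1}{4 + y}\right)}{-21 + y}$)
$\frac{k{\left(176 - 1089 \right)}}{-677924} + \frac{976311}{4941746} = \frac{63 \frac{1}{-21 + \left(176 - 1089\right)} \frac{1}{4 + \left(176 - 1089\right)} \left(-1 - \left(176 - 1089\right) \left(4 + \left(176 - 1089\right)\right)\right)}{-677924} + \frac{976311}{4941746} = \frac{63 \left(-1 - - 913 \left(4 - 913\right)\right)}{\left(-21 - 913\right) \left(4 - 913\right)} \left(- \frac{1}{677924}\right) + 976311 \cdot \frac{1}{4941746} = \frac{63 \left(-1 - \left(-913\right) \left(-909\right)\right)}{\left(-934\right) \left(-909\right)} \left(- \frac{1}{677924}\right) + \frac{976311}{4941746} = 63 \left(- \frac{1}{934}\right) \left(- \frac{1}{909}\right) \left(-1 - 829917\right) \left(- \frac{1}{677924}\right) + \frac{976311}{4941746} = 63 \left(- \frac{1}{934}\right) \left(- \frac{1}{909}\right) \left(-829918\right) \left(- \frac{1}{677924}\right) + \frac{976311}{4941746} = \left(- \frac{2904713}{47167}\right) \left(- \frac{1}{677924}\right) + \frac{976311}{4941746} = \frac{2904713}{31975641308} + \frac{976311}{4941746} = \frac{15616262347451843}{79007748765621884}$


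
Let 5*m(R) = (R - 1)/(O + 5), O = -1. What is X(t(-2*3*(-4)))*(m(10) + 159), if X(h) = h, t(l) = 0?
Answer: 0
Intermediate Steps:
m(R) = -1/20 + R/20 (m(R) = ((R - 1)/(-1 + 5))/5 = ((-1 + R)/4)/5 = ((-1 + R)*(¼))/5 = (-¼ + R/4)/5 = -1/20 + R/20)
X(t(-2*3*(-4)))*(m(10) + 159) = 0*((-1/20 + (1/20)*10) + 159) = 0*((-1/20 + ½) + 159) = 0*(9/20 + 159) = 0*(3189/20) = 0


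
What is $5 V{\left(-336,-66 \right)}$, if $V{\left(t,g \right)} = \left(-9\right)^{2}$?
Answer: $405$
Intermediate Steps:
$V{\left(t,g \right)} = 81$
$5 V{\left(-336,-66 \right)} = 5 \cdot 81 = 405$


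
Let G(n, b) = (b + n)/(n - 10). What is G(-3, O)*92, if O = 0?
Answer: 276/13 ≈ 21.231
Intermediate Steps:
G(n, b) = (b + n)/(-10 + n)
G(-3, O)*92 = ((0 - 3)/(-10 - 3))*92 = (-3/(-13))*92 = -1/13*(-3)*92 = (3/13)*92 = 276/13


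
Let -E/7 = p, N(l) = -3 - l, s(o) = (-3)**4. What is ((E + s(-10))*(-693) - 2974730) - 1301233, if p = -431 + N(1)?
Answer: -6442281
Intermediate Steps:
s(o) = 81
p = -435 (p = -431 + (-3 - 1*1) = -431 + (-3 - 1) = -431 - 4 = -435)
E = 3045 (E = -7*(-435) = 3045)
((E + s(-10))*(-693) - 2974730) - 1301233 = ((3045 + 81)*(-693) - 2974730) - 1301233 = (3126*(-693) - 2974730) - 1301233 = (-2166318 - 2974730) - 1301233 = -5141048 - 1301233 = -6442281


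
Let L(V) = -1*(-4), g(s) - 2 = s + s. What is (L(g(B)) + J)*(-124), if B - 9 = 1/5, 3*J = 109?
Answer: -15004/3 ≈ -5001.3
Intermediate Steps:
J = 109/3 (J = (1/3)*109 = 109/3 ≈ 36.333)
B = 46/5 (B = 9 + 1/5 = 46/5 ≈ 9.2000)
g(s) = 2 + 2*s (g(s) = 2 + (s + s) = 2 + 2*s)
L(V) = 4
(L(g(B)) + J)*(-124) = (4 + 109/3)*(-124) = (121/3)*(-124) = -15004/3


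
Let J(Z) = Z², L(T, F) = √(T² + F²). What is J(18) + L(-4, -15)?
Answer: 324 + √241 ≈ 339.52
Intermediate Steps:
L(T, F) = √(F² + T²)
J(18) + L(-4, -15) = 18² + √((-15)² + (-4)²) = 324 + √(225 + 16) = 324 + √241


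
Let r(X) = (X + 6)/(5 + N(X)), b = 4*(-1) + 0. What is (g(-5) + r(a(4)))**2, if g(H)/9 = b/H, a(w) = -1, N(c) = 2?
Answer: 76729/1225 ≈ 62.636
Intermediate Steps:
b = -4 (b = -4 + 0 = -4)
r(X) = 6/7 + X/7 (r(X) = (X + 6)/(5 + 2) = (6 + X)/7 = (6 + X)*(1/7) = 6/7 + X/7)
g(H) = -36/H (g(H) = 9*(-4/H) = -36/H)
(g(-5) + r(a(4)))**2 = (-36/(-5) + (6/7 + (1/7)*(-1)))**2 = (-36*(-1/5) + (6/7 - 1/7))**2 = (36/5 + 5/7)**2 = (277/35)**2 = 76729/1225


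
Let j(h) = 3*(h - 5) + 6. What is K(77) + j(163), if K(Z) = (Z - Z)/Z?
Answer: 480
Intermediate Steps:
j(h) = -9 + 3*h (j(h) = 3*(-5 + h) + 6 = (-15 + 3*h) + 6 = -9 + 3*h)
K(Z) = 0 (K(Z) = 0/Z = 0)
K(77) + j(163) = 0 + (-9 + 3*163) = 0 + (-9 + 489) = 0 + 480 = 480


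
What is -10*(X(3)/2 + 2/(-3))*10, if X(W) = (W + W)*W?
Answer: -2500/3 ≈ -833.33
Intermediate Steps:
X(W) = 2*W² (X(W) = (2*W)*W = 2*W²)
-10*(X(3)/2 + 2/(-3))*10 = -10*((2*3²)/2 + 2/(-3))*10 = -10*((2*9)*(½) + 2*(-⅓))*10 = -10*(18*(½) - ⅔)*10 = -10*(9 - ⅔)*10 = -10*25/3*10 = -250/3*10 = -2500/3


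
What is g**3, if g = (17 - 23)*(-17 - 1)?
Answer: 1259712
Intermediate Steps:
g = 108 (g = -6*(-18) = 108)
g**3 = 108**3 = 1259712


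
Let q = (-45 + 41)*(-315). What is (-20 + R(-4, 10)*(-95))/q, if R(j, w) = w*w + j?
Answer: -457/63 ≈ -7.2540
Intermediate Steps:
R(j, w) = j + w² (R(j, w) = w² + j = j + w²)
q = 1260 (q = -4*(-315) = 1260)
(-20 + R(-4, 10)*(-95))/q = (-20 + (-4 + 10²)*(-95))/1260 = (-20 + (-4 + 100)*(-95))*(1/1260) = (-20 + 96*(-95))*(1/1260) = (-20 - 9120)*(1/1260) = -9140*1/1260 = -457/63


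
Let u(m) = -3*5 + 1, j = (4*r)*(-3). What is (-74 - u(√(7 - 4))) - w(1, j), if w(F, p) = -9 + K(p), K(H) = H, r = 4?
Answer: -3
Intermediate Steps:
j = -48 (j = (4*4)*(-3) = 16*(-3) = -48)
u(m) = -14 (u(m) = -15 + 1 = -14)
w(F, p) = -9 + p
(-74 - u(√(7 - 4))) - w(1, j) = (-74 - 1*(-14)) - (-9 - 48) = (-74 + 14) - 1*(-57) = -60 + 57 = -3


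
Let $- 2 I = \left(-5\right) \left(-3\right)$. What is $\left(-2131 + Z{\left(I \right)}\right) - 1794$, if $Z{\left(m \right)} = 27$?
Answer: $-3898$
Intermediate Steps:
$I = - \frac{15}{2}$ ($I = - \frac{\left(-5\right) \left(-3\right)}{2} = \left(- \frac{1}{2}\right) 15 = - \frac{15}{2} \approx -7.5$)
$\left(-2131 + Z{\left(I \right)}\right) - 1794 = \left(-2131 + 27\right) - 1794 = -2104 - 1794 = -3898$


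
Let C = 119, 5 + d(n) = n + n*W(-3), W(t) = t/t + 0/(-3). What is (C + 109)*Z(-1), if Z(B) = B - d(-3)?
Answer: 2280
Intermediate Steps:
W(t) = 1 (W(t) = 1 + 0*(-⅓) = 1 + 0 = 1)
d(n) = -5 + 2*n (d(n) = -5 + (n + n*1) = -5 + (n + n) = -5 + 2*n)
Z(B) = 11 + B (Z(B) = B - (-5 + 2*(-3)) = B - (-5 - 6) = B - 1*(-11) = B + 11 = 11 + B)
(C + 109)*Z(-1) = (119 + 109)*(11 - 1) = 228*10 = 2280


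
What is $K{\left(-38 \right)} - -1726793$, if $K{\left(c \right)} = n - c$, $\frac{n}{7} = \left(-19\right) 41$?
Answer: $1721378$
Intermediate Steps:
$n = -5453$ ($n = 7 \left(\left(-19\right) 41\right) = 7 \left(-779\right) = -5453$)
$K{\left(c \right)} = -5453 - c$
$K{\left(-38 \right)} - -1726793 = \left(-5453 - -38\right) - -1726793 = \left(-5453 + 38\right) + 1726793 = -5415 + 1726793 = 1721378$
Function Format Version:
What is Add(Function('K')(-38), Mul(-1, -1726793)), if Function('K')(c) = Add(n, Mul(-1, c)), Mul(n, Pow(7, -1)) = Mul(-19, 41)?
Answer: 1721378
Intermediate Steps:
n = -5453 (n = Mul(7, Mul(-19, 41)) = Mul(7, -779) = -5453)
Function('K')(c) = Add(-5453, Mul(-1, c))
Add(Function('K')(-38), Mul(-1, -1726793)) = Add(Add(-5453, Mul(-1, -38)), Mul(-1, -1726793)) = Add(Add(-5453, 38), 1726793) = Add(-5415, 1726793) = 1721378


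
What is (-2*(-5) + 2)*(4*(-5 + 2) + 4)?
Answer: -96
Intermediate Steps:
(-2*(-5) + 2)*(4*(-5 + 2) + 4) = (10 + 2)*(4*(-3) + 4) = 12*(-12 + 4) = 12*(-8) = -96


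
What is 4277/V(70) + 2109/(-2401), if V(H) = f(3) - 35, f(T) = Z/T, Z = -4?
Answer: -31037112/261709 ≈ -118.59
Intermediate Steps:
f(T) = -4/T
V(H) = -109/3 (V(H) = -4/3 - 35 = -109/3)
4277/V(70) + 2109/(-2401) = 4277/(-109/3) + 2109/(-2401) = 4277*(-3/109) + 2109*(-1/2401) = -12831/109 - 2109/2401 = -31037112/261709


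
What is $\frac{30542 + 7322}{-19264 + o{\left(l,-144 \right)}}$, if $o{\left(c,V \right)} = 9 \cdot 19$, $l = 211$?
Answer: $- \frac{37864}{19093} \approx -1.9831$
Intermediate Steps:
$o{\left(c,V \right)} = 171$
$\frac{30542 + 7322}{-19264 + o{\left(l,-144 \right)}} = \frac{30542 + 7322}{-19264 + 171} = \frac{37864}{-19093} = 37864 \left(- \frac{1}{19093}\right) = - \frac{37864}{19093}$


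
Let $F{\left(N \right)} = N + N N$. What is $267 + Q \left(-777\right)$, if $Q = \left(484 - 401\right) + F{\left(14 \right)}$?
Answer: $-227394$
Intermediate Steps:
$F{\left(N \right)} = N + N^{2}$
$Q = 293$ ($Q = \left(484 - 401\right) + 14 \left(1 + 14\right) = 83 + 14 \cdot 15 = 83 + 210 = 293$)
$267 + Q \left(-777\right) = 267 + 293 \left(-777\right) = 267 - 227661 = -227394$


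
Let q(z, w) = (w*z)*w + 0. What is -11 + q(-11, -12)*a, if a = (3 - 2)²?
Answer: -1595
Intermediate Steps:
q(z, w) = z*w² (q(z, w) = z*w² + 0 = z*w²)
a = 1 (a = 1² = 1)
-11 + q(-11, -12)*a = -11 - 11*(-12)²*1 = -11 - 11*144*1 = -11 - 1584*1 = -11 - 1584 = -1595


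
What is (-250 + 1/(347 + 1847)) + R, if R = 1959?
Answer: 3749547/2194 ≈ 1709.0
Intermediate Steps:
(-250 + 1/(347 + 1847)) + R = (-250 + 1/(347 + 1847)) + 1959 = (-250 + 1/2194) + 1959 = -548499/2194 + 1959 = 3749547/2194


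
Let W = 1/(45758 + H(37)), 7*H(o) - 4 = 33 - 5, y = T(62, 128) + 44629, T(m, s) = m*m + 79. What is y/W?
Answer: 2221864368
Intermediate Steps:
T(m, s) = 79 + m² (T(m, s) = m² + 79 = 79 + m²)
y = 48552 (y = (79 + 62²) + 44629 = (79 + 3844) + 44629 = 3923 + 44629 = 48552)
H(o) = 32/7 (H(o) = 4/7 + (33 - 5)/7 = 4/7 + (⅐)*28 = 4/7 + 4 = 32/7)
W = 7/320338 (W = 1/(45758 + 32/7) = 1/(320338/7) = 7/320338 ≈ 2.1852e-5)
y/W = 48552/(7/320338) = 48552*(320338/7) = 2221864368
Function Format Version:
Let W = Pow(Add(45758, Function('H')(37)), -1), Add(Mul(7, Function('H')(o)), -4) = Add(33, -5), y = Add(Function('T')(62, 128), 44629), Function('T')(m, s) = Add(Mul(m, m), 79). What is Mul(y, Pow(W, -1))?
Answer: 2221864368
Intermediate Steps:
Function('T')(m, s) = Add(79, Pow(m, 2)) (Function('T')(m, s) = Add(Pow(m, 2), 79) = Add(79, Pow(m, 2)))
y = 48552 (y = Add(Add(79, Pow(62, 2)), 44629) = Add(Add(79, 3844), 44629) = Add(3923, 44629) = 48552)
Function('H')(o) = Rational(32, 7) (Function('H')(o) = Add(Rational(4, 7), Mul(Rational(1, 7), Add(33, -5))) = Add(Rational(4, 7), Mul(Rational(1, 7), 28)) = Add(Rational(4, 7), 4) = Rational(32, 7))
W = Rational(7, 320338) (W = Pow(Add(45758, Rational(32, 7)), -1) = Pow(Rational(320338, 7), -1) = Rational(7, 320338) ≈ 2.1852e-5)
Mul(y, Pow(W, -1)) = Mul(48552, Pow(Rational(7, 320338), -1)) = Mul(48552, Rational(320338, 7)) = 2221864368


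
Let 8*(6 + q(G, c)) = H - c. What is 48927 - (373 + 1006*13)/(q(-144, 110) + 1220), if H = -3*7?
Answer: 468661979/9581 ≈ 48916.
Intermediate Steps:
H = -21
q(G, c) = -69/8 - c/8 (q(G, c) = -6 + (-21 - c)/8 = -6 + (-21/8 - c/8) = -69/8 - c/8)
48927 - (373 + 1006*13)/(q(-144, 110) + 1220) = 48927 - (373 + 1006*13)/((-69/8 - ⅛*110) + 1220) = 48927 - (373 + 13078)/((-69/8 - 55/4) + 1220) = 48927 - 13451/(-179/8 + 1220) = 48927 - 13451/9581/8 = 48927 - 13451*8/9581 = 48927 - 1*107608/9581 = 48927 - 107608/9581 = 468661979/9581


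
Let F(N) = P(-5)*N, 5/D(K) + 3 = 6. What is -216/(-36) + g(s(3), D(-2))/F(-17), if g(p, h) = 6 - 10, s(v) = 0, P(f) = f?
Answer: 506/85 ≈ 5.9529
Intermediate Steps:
D(K) = 5/3 (D(K) = 5/(-3 + 6) = 5/3)
F(N) = -5*N
g(p, h) = -4
-216/(-36) + g(s(3), D(-2))/F(-17) = -216/(-36) - 4/((-5*(-17))) = -216*(-1/36) - 4/85 = 6 - 4*1/85 = 6 - 4/85 = 506/85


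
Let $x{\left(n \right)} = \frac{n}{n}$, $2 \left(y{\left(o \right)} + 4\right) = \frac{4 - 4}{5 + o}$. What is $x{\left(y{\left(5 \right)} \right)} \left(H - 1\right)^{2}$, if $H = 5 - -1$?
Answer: $25$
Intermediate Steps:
$y{\left(o \right)} = -4$ ($y{\left(o \right)} = -4 + \frac{\left(4 - 4\right) \frac{1}{5 + o}}{2} = -4 + \frac{0 \frac{1}{5 + o}}{2} = -4 + \frac{1}{2} \cdot 0 = -4 + 0 = -4$)
$H = 6$ ($H = 5 + 1 = 6$)
$x{\left(n \right)} = 1$
$x{\left(y{\left(5 \right)} \right)} \left(H - 1\right)^{2} = 1 \left(6 - 1\right)^{2} = 1 \cdot 5^{2} = 1 \cdot 25 = 25$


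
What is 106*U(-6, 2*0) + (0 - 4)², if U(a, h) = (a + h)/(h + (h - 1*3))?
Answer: 228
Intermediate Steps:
U(a, h) = (a + h)/(-3 + 2*h) (U(a, h) = (a + h)/(h + (h - 3)) = (a + h)/(h + (-3 + h)) = (a + h)/(-3 + 2*h))
106*U(-6, 2*0) + (0 - 4)² = 106*((-6 + 2*0)/(-3 + 2*(2*0))) + (0 - 4)² = 106*((-6 + 0)/(-3 + 2*0)) + (-4)² = 106*(-6/(-3 + 0)) + 16 = 106*(-6/(-3)) + 16 = 106*(-⅓*(-6)) + 16 = 106*2 + 16 = 212 + 16 = 228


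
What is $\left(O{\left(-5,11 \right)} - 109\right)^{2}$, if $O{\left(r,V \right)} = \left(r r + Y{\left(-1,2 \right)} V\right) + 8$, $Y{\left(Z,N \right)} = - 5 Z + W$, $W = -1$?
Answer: $1024$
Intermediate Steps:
$Y{\left(Z,N \right)} = -1 - 5 Z$ ($Y{\left(Z,N \right)} = - 5 Z - 1 = -1 - 5 Z$)
$O{\left(r,V \right)} = 8 + r^{2} + 4 V$ ($O{\left(r,V \right)} = \left(r r + \left(-1 - -5\right) V\right) + 8 = \left(r^{2} + \left(-1 + 5\right) V\right) + 8 = \left(r^{2} + 4 V\right) + 8 = 8 + r^{2} + 4 V$)
$\left(O{\left(-5,11 \right)} - 109\right)^{2} = \left(\left(8 + \left(-5\right)^{2} + 4 \cdot 11\right) - 109\right)^{2} = \left(\left(8 + 25 + 44\right) - 109\right)^{2} = \left(77 - 109\right)^{2} = \left(-32\right)^{2} = 1024$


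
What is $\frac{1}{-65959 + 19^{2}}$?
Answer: $- \frac{1}{65598} \approx -1.5244 \cdot 10^{-5}$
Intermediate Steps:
$\frac{1}{-65959 + 19^{2}} = \frac{1}{-65959 + 361} = \frac{1}{-65598} = - \frac{1}{65598}$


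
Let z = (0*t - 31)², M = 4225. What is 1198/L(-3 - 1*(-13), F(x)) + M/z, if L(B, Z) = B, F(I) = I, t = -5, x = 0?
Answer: 596764/4805 ≈ 124.20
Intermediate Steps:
z = 961 (z = (0*(-5) - 31)² = (0 - 31)² = (-31)² = 961)
1198/L(-3 - 1*(-13), F(x)) + M/z = 1198/(-3 - 1*(-13)) + 4225/961 = 1198/(-3 + 13) + 4225*(1/961) = 1198/10 + 4225/961 = 1198*(⅒) + 4225/961 = 599/5 + 4225/961 = 596764/4805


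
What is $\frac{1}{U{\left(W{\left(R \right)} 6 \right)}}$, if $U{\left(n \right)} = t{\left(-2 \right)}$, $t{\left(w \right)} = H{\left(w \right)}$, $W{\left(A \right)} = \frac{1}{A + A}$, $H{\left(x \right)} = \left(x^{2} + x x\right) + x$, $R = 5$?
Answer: $\frac{1}{6} \approx 0.16667$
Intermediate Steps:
$H{\left(x \right)} = x + 2 x^{2}$ ($H{\left(x \right)} = \left(x^{2} + x^{2}\right) + x = 2 x^{2} + x = x + 2 x^{2}$)
$W{\left(A \right)} = \frac{1}{2 A}$
$t{\left(w \right)} = w \left(1 + 2 w\right)$
$U{\left(n \right)} = 6$ ($U{\left(n \right)} = - 2 \left(1 + 2 \left(-2\right)\right) = - 2 \left(1 - 4\right) = \left(-2\right) \left(-3\right) = 6$)
$\frac{1}{U{\left(W{\left(R \right)} 6 \right)}} = \frac{1}{6}$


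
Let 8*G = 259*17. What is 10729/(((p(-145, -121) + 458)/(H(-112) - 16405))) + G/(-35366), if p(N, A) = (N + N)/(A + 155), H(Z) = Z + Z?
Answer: -286041463814713/720617616 ≈ -3.9694e+5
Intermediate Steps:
H(Z) = 2*Z
p(N, A) = 2*N/(155 + A) (p(N, A) = (2*N)/(155 + A) = 2*N/(155 + A))
G = 4403/8 (G = (259*17)/8 = (1/8)*4403 = 4403/8 ≈ 550.38)
10729/(((p(-145, -121) + 458)/(H(-112) - 16405))) + G/(-35366) = 10729/(((2*(-145)/(155 - 121) + 458)/(2*(-112) - 16405))) + (4403/8)/(-35366) = 10729/(((2*(-145)/34 + 458)/(-224 - 16405))) + (4403/8)*(-1/35366) = 10729/(((2*(-145)*(1/34) + 458)/(-16629))) - 4403/282928 = 10729/(((-145/17 + 458)*(-1/16629))) - 4403/282928 = 10729/(((7641/17)*(-1/16629))) - 4403/282928 = 10729/(-2547/94231) - 4403/282928 = 10729*(-94231/2547) - 4403/282928 = -1011004399/2547 - 4403/282928 = -286041463814713/720617616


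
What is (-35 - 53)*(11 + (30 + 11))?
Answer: -4576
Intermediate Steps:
(-35 - 53)*(11 + (30 + 11)) = -88*(11 + 41) = -88*52 = -4576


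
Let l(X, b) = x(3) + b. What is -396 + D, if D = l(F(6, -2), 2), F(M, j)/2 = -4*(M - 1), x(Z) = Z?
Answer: -391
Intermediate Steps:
F(M, j) = 8 - 8*M (F(M, j) = 2*(-4*(M - 1)) = 2*(-4*(-1 + M)) = 2*(4 - 4*M) = 8 - 8*M)
l(X, b) = 3 + b
D = 5 (D = 3 + 2 = 5)
-396 + D = -396 + 5 = -391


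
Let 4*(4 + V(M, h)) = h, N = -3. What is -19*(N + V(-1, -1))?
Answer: 551/4 ≈ 137.75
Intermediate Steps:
V(M, h) = -4 + h/4
-19*(N + V(-1, -1)) = -19*(-3 + (-4 + (¼)*(-1))) = -19*(-3 + (-4 - ¼)) = -19*(-3 - 17/4) = -19*(-29/4) = 551/4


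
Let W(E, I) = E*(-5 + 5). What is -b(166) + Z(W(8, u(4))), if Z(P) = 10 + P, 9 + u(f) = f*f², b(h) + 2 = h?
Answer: -154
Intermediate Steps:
b(h) = -2 + h
u(f) = -9 + f³ (u(f) = -9 + f*f² = -9 + f³)
W(E, I) = 0 (W(E, I) = E*0 = 0)
-b(166) + Z(W(8, u(4))) = -(-2 + 166) + (10 + 0) = -1*164 + 10 = -164 + 10 = -154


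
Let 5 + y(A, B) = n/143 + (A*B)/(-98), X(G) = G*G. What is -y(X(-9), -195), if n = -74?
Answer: -2181363/14014 ≈ -155.66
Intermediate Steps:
X(G) = G²
y(A, B) = -789/143 - A*B/98 (y(A, B) = -5 + (-74/143 + (A*B)/(-98)) = -5 + (-74*1/143 + (A*B)*(-1/98)) = -5 + (-74/143 - A*B/98) = -789/143 - A*B/98)
-y(X(-9), -195) = -(-789/143 - 1/98*(-9)²*(-195)) = -(-789/143 - 1/98*81*(-195)) = -(-789/143 + 15795/98) = -1*2181363/14014 = -2181363/14014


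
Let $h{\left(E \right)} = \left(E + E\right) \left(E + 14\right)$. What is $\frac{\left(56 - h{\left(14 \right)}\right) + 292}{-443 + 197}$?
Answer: $\frac{218}{123} \approx 1.7724$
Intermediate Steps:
$h{\left(E \right)} = 2 E \left(14 + E\right)$
$\frac{\left(56 - h{\left(14 \right)}\right) + 292}{-443 + 197} = \frac{\left(56 - 2 \cdot 14 \left(14 + 14\right)\right) + 292}{-443 + 197} = \frac{\left(56 - 2 \cdot 14 \cdot 28\right) + 292}{-246} = \left(\left(56 - 784\right) + 292\right) \left(- \frac{1}{246}\right) = \left(-728 + 292\right) \left(- \frac{1}{246}\right) = \left(-436\right) \left(- \frac{1}{246}\right) = \frac{218}{123}$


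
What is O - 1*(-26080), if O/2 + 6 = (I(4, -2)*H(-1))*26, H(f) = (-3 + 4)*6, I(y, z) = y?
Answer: 27316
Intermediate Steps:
H(f) = 6 (H(f) = 1*6 = 6)
O = 1236 (O = -12 + 2*((4*6)*26) = -12 + 2*(24*26) = -12 + 2*624 = -12 + 1248 = 1236)
O - 1*(-26080) = 1236 - 1*(-26080) = 1236 + 26080 = 27316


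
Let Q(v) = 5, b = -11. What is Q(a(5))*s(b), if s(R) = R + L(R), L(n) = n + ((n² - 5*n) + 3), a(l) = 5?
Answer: 785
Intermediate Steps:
L(n) = 3 + n² - 4*n (L(n) = n + (3 + n² - 5*n) = 3 + n² - 4*n)
s(R) = 3 + R² - 3*R (s(R) = R + (3 + R² - 4*R) = 3 + R² - 3*R)
Q(a(5))*s(b) = 5*(3 + (-11)² - 3*(-11)) = 5*(3 + 121 + 33) = 5*157 = 785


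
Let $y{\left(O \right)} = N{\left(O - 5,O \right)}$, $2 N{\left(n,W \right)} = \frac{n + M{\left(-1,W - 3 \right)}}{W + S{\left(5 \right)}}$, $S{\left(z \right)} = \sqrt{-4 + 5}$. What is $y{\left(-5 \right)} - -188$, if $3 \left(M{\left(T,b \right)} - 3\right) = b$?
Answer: $\frac{4541}{24} \approx 189.21$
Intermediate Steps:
$S{\left(z \right)} = 1$ ($S{\left(z \right)} = \sqrt{1} = 1$)
$M{\left(T,b \right)} = 3 + \frac{b}{3}$
$N{\left(n,W \right)} = \frac{2 + n + \frac{W}{3}}{2 \left(1 + W\right)}$ ($N{\left(n,W \right)} = \frac{\left(n + \left(3 + \frac{W - 3}{3}\right)\right) \frac{1}{W + 1}}{2} = \frac{\left(n + \left(3 + \frac{-3 + W}{3}\right)\right) \frac{1}{1 + W}}{2} = \frac{\left(n + \left(3 + \left(-1 + \frac{W}{3}\right)\right)\right) \frac{1}{1 + W}}{2} = \frac{\left(n + \left(2 + \frac{W}{3}\right)\right) \frac{1}{1 + W}}{2} = \frac{\left(2 + n + \frac{W}{3}\right) \frac{1}{1 + W}}{2} = \frac{\frac{1}{1 + W} \left(2 + n + \frac{W}{3}\right)}{2} = \frac{2 + n + \frac{W}{3}}{2 \left(1 + W\right)}$)
$y{\left(O \right)} = \frac{-9 + 4 O}{6 \left(1 + O\right)}$ ($y{\left(O \right)} = \frac{6 + O + 3 \left(O - 5\right)}{6 \left(1 + O\right)} = \frac{6 + O + 3 \left(-5 + O\right)}{6 \left(1 + O\right)} = \frac{6 + O + \left(-15 + 3 O\right)}{6 \left(1 + O\right)} = \frac{-9 + 4 O}{6 \left(1 + O\right)}$)
$y{\left(-5 \right)} - -188 = \frac{-9 + 4 \left(-5\right)}{6 \left(1 - 5\right)} - -188 = \frac{-9 - 20}{6 \left(-4\right)} + 188 = \frac{1}{6} \left(- \frac{1}{4}\right) \left(-29\right) + 188 = \frac{29}{24} + 188 = \frac{4541}{24}$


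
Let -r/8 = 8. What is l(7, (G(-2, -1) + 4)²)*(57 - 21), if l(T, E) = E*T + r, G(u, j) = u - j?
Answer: -36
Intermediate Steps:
r = -64 (r = -8*8 = -64)
l(T, E) = -64 + E*T (l(T, E) = E*T - 64 = -64 + E*T)
l(7, (G(-2, -1) + 4)²)*(57 - 21) = (-64 + ((-2 - 1*(-1)) + 4)²*7)*(57 - 21) = (-64 + ((-2 + 1) + 4)²*7)*36 = (-64 + (-1 + 4)²*7)*36 = (-64 + 3²*7)*36 = (-64 + 9*7)*36 = (-64 + 63)*36 = -1*36 = -36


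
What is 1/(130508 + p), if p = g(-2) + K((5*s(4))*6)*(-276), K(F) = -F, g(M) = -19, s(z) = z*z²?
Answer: 1/660409 ≈ 1.5142e-6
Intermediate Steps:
s(z) = z³
p = 529901 (p = -19 - 5*4³*6*(-276) = -19 - 5*64*6*(-276) = -19 - 320*6*(-276) = -19 - 1*1920*(-276) = -19 - 1920*(-276) = -19 + 529920 = 529901)
1/(130508 + p) = 1/(130508 + 529901) = 1/660409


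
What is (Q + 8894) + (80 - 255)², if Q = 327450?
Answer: 366969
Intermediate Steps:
(Q + 8894) + (80 - 255)² = (327450 + 8894) + (80 - 255)² = 336344 + (-175)² = 336344 + 30625 = 366969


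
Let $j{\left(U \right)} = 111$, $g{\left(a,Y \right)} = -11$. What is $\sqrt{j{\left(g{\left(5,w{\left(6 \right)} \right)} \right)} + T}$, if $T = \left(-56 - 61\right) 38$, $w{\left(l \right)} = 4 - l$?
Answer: $17 i \sqrt{15} \approx 65.841 i$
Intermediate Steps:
$T = -4446$ ($T = \left(-117\right) 38 = -4446$)
$\sqrt{j{\left(g{\left(5,w{\left(6 \right)} \right)} \right)} + T} = \sqrt{111 - 4446} = \sqrt{-4335} = 17 i \sqrt{15}$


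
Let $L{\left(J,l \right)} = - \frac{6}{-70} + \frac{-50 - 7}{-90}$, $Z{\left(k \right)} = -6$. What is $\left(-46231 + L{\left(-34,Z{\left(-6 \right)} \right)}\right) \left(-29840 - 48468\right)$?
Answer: $\frac{380121088286}{105} \approx 3.6202 \cdot 10^{9}$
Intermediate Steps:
$L{\left(J,l \right)} = \frac{151}{210}$ ($L{\left(J,l \right)} = \left(-6\right) \left(- \frac{1}{70}\right) + \left(-50 - 7\right) \left(- \frac{1}{90}\right) = \frac{3}{35} - - \frac{19}{30} = \frac{3}{35} + \frac{19}{30} = \frac{151}{210}$)
$\left(-46231 + L{\left(-34,Z{\left(-6 \right)} \right)}\right) \left(-29840 - 48468\right) = \left(-46231 + \frac{151}{210}\right) \left(-29840 - 48468\right) = \left(- \frac{9708359}{210}\right) \left(-78308\right) = \frac{380121088286}{105}$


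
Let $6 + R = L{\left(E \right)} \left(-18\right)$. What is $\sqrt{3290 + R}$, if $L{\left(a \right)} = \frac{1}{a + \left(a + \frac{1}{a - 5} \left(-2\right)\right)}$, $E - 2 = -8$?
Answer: $\frac{83 \sqrt{2015}}{65} \approx 57.319$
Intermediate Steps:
$E = -6$ ($E = 2 - 8 = -6$)
$L{\left(a \right)} = \frac{1}{- \frac{2}{-5 + a} + 2 a}$ ($L{\left(a \right)} = \frac{1}{a + \left(a + \frac{1}{-5 + a} \left(-2\right)\right)} = \frac{1}{a + \left(a - \frac{2}{-5 + a}\right)} = \frac{1}{- \frac{2}{-5 + a} + 2 a}$)
$R = - \frac{291}{65}$ ($R = -6 + \frac{5 - -6}{2 \left(1 - \left(-6\right)^{2} + 5 \left(-6\right)\right)} \left(-18\right) = -6 + \frac{5 + 6}{2 \left(1 - 36 - 30\right)} \left(-18\right) = -6 + \frac{1}{2} \frac{1}{1 - 36 - 30} \cdot 11 \left(-18\right) = -6 + \frac{1}{2} \frac{1}{-65} \cdot 11 \left(-18\right) = -6 + \frac{1}{2} \left(- \frac{1}{65}\right) 11 \left(-18\right) = -6 - - \frac{99}{65} = -6 + \frac{99}{65} = - \frac{291}{65} \approx -4.4769$)
$\sqrt{3290 + R} = \sqrt{3290 - \frac{291}{65}} = \sqrt{\frac{213559}{65}} = \frac{83 \sqrt{2015}}{65}$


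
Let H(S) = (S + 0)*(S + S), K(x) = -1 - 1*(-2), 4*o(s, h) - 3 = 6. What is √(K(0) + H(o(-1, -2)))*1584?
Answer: 396*√178 ≈ 5283.3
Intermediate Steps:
o(s, h) = 9/4 (o(s, h) = ¾ + (¼)*6 = ¾ + 3/2 = 9/4)
K(x) = 1 (K(x) = -1 + 2 = 1)
H(S) = 2*S² (H(S) = S*(2*S) = 2*S²)
√(K(0) + H(o(-1, -2)))*1584 = √(1 + 2*(9/4)²)*1584 = √(1 + 2*(81/16))*1584 = √(1 + 81/8)*1584 = √(89/8)*1584 = (√178/4)*1584 = 396*√178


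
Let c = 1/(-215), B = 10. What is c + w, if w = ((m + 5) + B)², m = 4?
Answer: 77614/215 ≈ 361.00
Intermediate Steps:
c = -1/215 ≈ -0.0046512
w = 361 (w = ((4 + 5) + 10)² = (9 + 10)² = 19² = 361)
c + w = -1/215 + 361 = 77614/215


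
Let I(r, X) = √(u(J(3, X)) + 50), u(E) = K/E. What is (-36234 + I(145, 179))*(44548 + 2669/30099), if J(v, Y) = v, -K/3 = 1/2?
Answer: -16194821579838/10033 + 1340852921*√22/20066 ≈ -1.6138e+9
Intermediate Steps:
K = -3/2 ≈ -1.5000
u(E) = -3/(2*E)
I(r, X) = 3*√22/2 (I(r, X) = √(-3/2/3 + 50) = √(-3/2*⅓ + 50) = √(-½ + 50) = √(99/2) = 3*√22/2)
(-36234 + I(145, 179))*(44548 + 2669/30099) = (-36234 + 3*√22/2)*(44548 + 2669/30099) = (-36234 + 3*√22/2)*(1340852921/30099) = -16194821579838/10033 + 1340852921*√22/20066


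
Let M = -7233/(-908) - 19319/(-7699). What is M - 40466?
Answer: -282812113953/6990692 ≈ -40456.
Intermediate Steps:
M = 73228519/6990692 (M = -7233*(-1/908) - 19319*(-1/7699) = 7233/908 + 19319/7699 = 73228519/6990692 ≈ 10.475)
M - 40466 = 73228519/6990692 - 40466 = -282812113953/6990692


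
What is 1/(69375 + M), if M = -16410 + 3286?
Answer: 1/56251 ≈ 1.7777e-5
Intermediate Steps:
M = -13124
1/(69375 + M) = 1/(69375 - 13124) = 1/56251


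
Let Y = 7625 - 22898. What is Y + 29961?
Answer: 14688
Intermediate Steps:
Y = -15273
Y + 29961 = -15273 + 29961 = 14688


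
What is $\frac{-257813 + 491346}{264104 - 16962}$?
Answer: $\frac{233533}{247142} \approx 0.94493$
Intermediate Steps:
$\frac{-257813 + 491346}{264104 - 16962} = \frac{233533}{247142}$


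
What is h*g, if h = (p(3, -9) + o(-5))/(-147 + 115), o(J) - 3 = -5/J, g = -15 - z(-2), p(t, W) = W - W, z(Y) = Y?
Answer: 13/8 ≈ 1.6250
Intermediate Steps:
p(t, W) = 0
g = -13 (g = -15 - 1*(-2) = -15 + 2 = -13)
o(J) = 3 - 5/J
h = -⅛ (h = (0 + (3 - 5/(-5)))/(-147 + 115) = (0 + (3 - 5*(-⅕)))/(-32) = (0 + (3 + 1))*(-1/32) = (0 + 4)*(-1/32) = 4*(-1/32) = -⅛ ≈ -0.12500)
h*g = -⅛*(-13) = 13/8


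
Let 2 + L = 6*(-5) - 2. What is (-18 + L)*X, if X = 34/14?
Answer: -884/7 ≈ -126.29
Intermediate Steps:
L = -34 (L = -2 + (6*(-5) - 2) = -2 + (-30 - 2) = -2 - 32 = -34)
X = 17/7 (X = 34*(1/14) = 17/7 ≈ 2.4286)
(-18 + L)*X = (-18 - 34)*(17/7) = -52*17/7 = -884/7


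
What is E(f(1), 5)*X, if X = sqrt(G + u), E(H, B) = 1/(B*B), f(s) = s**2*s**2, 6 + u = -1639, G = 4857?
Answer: 2*sqrt(803)/25 ≈ 2.2670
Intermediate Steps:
u = -1645 (u = -6 - 1639 = -1645)
f(s) = s**4
E(H, B) = B**(-2) (E(H, B) = 1/(B**2) = B**(-2))
X = 2*sqrt(803) (X = sqrt(4857 - 1645) = sqrt(3212) = 2*sqrt(803) ≈ 56.674)
E(f(1), 5)*X = (2*sqrt(803))/5**2 = (2*sqrt(803))/25 = 2*sqrt(803)/25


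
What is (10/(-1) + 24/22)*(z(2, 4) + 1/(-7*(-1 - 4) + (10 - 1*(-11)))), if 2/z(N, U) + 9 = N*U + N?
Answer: -791/44 ≈ -17.977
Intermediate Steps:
z(N, U) = 2/(-9 + N + N*U) (z(N, U) = 2/(-9 + (N*U + N)) = 2/(-9 + (N + N*U)) = 2/(-9 + N + N*U))
(10/(-1) + 24/22)*(z(2, 4) + 1/(-7*(-1 - 4) + (10 - 1*(-11)))) = (10/(-1) + 24/22)*(2/(-9 + 2 + 2*4) + 1/(-7*(-1 - 4) + (10 - 1*(-11)))) = (10*(-1) + 24*(1/22))*(2/(-9 + 2 + 8) + 1/(-7*(-5) + (10 + 11))) = (-10 + 12/11)*(2/1 + 1/(35 + 21)) = -98*(2*1 + 1/56)/11 = -98*(2 + 1/56)/11 = -98/11*113/56 = -791/44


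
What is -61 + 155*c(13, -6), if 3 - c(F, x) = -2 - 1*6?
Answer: 1644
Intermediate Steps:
c(F, x) = 11 (c(F, x) = 3 - (-2 - 1*6) = 3 - (-2 - 6) = 3 - 1*(-8) = 3 + 8 = 11)
-61 + 155*c(13, -6) = -61 + 155*11 = -61 + 1705 = 1644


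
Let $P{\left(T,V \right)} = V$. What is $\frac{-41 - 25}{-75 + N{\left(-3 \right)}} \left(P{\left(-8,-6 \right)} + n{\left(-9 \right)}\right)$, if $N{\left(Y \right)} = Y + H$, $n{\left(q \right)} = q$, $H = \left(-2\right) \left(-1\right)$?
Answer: $- \frac{495}{38} \approx -13.026$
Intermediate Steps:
$H = 2$
$N{\left(Y \right)} = 2 + Y$ ($N{\left(Y \right)} = Y + 2 = 2 + Y$)
$\frac{-41 - 25}{-75 + N{\left(-3 \right)}} \left(P{\left(-8,-6 \right)} + n{\left(-9 \right)}\right) = \frac{-41 - 25}{-75 + \left(2 - 3\right)} \left(-6 - 9\right) = - \frac{66}{-75 - 1} \left(-15\right) = - \frac{66}{-76} \left(-15\right) = \left(-66\right) \left(- \frac{1}{76}\right) \left(-15\right) = \frac{33}{38} \left(-15\right) = - \frac{495}{38}$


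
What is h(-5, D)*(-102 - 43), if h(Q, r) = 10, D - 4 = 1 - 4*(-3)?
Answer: -1450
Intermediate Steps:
D = 17 (D = 4 + (1 - 4*(-3)) = 4 + (1 + 12) = 4 + 13 = 17)
h(-5, D)*(-102 - 43) = 10*(-102 - 43) = 10*(-145) = -1450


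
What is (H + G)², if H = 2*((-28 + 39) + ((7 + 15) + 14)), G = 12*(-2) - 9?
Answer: 3721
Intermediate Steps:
G = -33 (G = -24 - 9 = -33)
H = 94 (H = 2*(11 + (22 + 14)) = 2*(11 + 36) = 2*47 = 94)
(H + G)² = (94 - 33)² = 61² = 3721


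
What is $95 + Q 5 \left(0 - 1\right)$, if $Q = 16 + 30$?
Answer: $-135$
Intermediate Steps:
$Q = 46$
$95 + Q 5 \left(0 - 1\right) = 95 + 46 \cdot 5 \left(0 - 1\right) = 95 + 46 \cdot 5 \left(-1\right) = 95 + 46 \left(-5\right) = 95 - 230 = -135$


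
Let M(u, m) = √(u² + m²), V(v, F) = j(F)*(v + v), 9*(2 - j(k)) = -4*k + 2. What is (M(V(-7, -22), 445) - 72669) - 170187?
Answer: -242856 + √210569 ≈ -2.4240e+5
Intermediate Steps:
j(k) = 16/9 + 4*k/9 (j(k) = 2 - (-4*k + 2)/9 = 2 - (2 - 4*k)/9 = 2 + (-2/9 + 4*k/9) = 16/9 + 4*k/9)
V(v, F) = 2*v*(16/9 + 4*F/9) (V(v, F) = (16/9 + 4*F/9)*(v + v) = (16/9 + 4*F/9)*(2*v) = 2*v*(16/9 + 4*F/9))
M(u, m) = √(m² + u²)
(M(V(-7, -22), 445) - 72669) - 170187 = (√(445² + ((8/9)*(-7)*(4 - 22))²) - 72669) - 170187 = (√(198025 + ((8/9)*(-7)*(-18))²) - 72669) - 170187 = (√(198025 + 112²) - 72669) - 170187 = (√(198025 + 12544) - 72669) - 170187 = (√210569 - 72669) - 170187 = (-72669 + √210569) - 170187 = -242856 + √210569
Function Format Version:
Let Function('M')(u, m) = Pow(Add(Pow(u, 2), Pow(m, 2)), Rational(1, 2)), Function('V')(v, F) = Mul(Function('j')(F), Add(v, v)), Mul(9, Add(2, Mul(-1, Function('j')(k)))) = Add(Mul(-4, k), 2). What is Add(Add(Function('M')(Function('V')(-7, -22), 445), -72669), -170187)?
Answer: Add(-242856, Pow(210569, Rational(1, 2))) ≈ -2.4240e+5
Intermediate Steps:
Function('j')(k) = Add(Rational(16, 9), Mul(Rational(4, 9), k)) (Function('j')(k) = Add(2, Mul(Rational(-1, 9), Add(Mul(-4, k), 2))) = Add(2, Mul(Rational(-1, 9), Add(2, Mul(-4, k)))) = Add(2, Add(Rational(-2, 9), Mul(Rational(4, 9), k))) = Add(Rational(16, 9), Mul(Rational(4, 9), k)))
Function('V')(v, F) = Mul(2, v, Add(Rational(16, 9), Mul(Rational(4, 9), F))) (Function('V')(v, F) = Mul(Add(Rational(16, 9), Mul(Rational(4, 9), F)), Add(v, v)) = Mul(Add(Rational(16, 9), Mul(Rational(4, 9), F)), Mul(2, v)) = Mul(2, v, Add(Rational(16, 9), Mul(Rational(4, 9), F))))
Function('M')(u, m) = Pow(Add(Pow(m, 2), Pow(u, 2)), Rational(1, 2))
Add(Add(Function('M')(Function('V')(-7, -22), 445), -72669), -170187) = Add(Add(Pow(Add(Pow(445, 2), Pow(Mul(Rational(8, 9), -7, Add(4, -22)), 2)), Rational(1, 2)), -72669), -170187) = Add(Add(Pow(Add(198025, Pow(Mul(Rational(8, 9), -7, -18), 2)), Rational(1, 2)), -72669), -170187) = Add(Add(Pow(Add(198025, Pow(112, 2)), Rational(1, 2)), -72669), -170187) = Add(Add(Pow(Add(198025, 12544), Rational(1, 2)), -72669), -170187) = Add(Add(Pow(210569, Rational(1, 2)), -72669), -170187) = Add(Add(-72669, Pow(210569, Rational(1, 2))), -170187) = Add(-242856, Pow(210569, Rational(1, 2)))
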